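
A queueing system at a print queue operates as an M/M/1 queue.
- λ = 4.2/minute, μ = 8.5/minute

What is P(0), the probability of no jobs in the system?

ρ = λ/μ = 4.2/8.5 = 0.4941
P(0) = 1 - ρ = 1 - 0.4941 = 0.5059
The server is idle 50.59% of the time.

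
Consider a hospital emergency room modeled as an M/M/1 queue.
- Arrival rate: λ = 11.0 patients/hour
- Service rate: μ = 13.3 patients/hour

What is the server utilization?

Server utilization: ρ = λ/μ
ρ = 11.0/13.3 = 0.8271
The server is busy 82.71% of the time.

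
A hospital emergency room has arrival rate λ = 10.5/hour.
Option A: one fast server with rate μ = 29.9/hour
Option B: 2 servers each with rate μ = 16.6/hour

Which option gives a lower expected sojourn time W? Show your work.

Option A: single server μ = 29.9 (M/M/1)
  ρ_A = 10.5/29.9 = 0.3512
  W_A = 1/(μ-λ) = 1/(29.9-10.5) = 1/19.40 = 0.05155

Option B: 2 servers μ = 16.6 (M/M/2)
  ρ_B = λ/(cμ) = 10.5/(2×16.6) = 0.3163
  Offered load a = λ/μ = cρ = 10.5/16.6 = 0.6325
  P₀ = [ Σₙ₌₀^1 aⁿ/n! + a^2/(2!(1-ρ)) ]⁻¹
  Σ = a^0/0! + a^1/1! = 1.0000 + 0.6325 = 1.6325
  a^2/(2!(1-ρ)) = 0.4001/(2 × 0.6837) = 0.2926
  P₀ = 1/(1.6325 + 0.2926) = 0.5195
  Lq = P₀·a^2·ρ / (2!(1-ρ)²) = 0.51945 × 0.40009 × 0.31627 / (2 × 0.46749) = 0.07030
  Wq_B = Lq/λ = 0.07030/10.5 = 0.006695
  W_B = Wq_B + 1/μ = 0.006695 + 0.06024 = 0.06694

Since W_A = 0.05155 < W_B = 0.06694, Option A (single fast server) has the shorter time in system.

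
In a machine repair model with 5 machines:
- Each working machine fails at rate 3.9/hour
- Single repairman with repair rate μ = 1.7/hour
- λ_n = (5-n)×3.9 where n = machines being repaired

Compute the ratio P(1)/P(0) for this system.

P(1)/P(0) = ∏_{i=0}^{1-1} λ_i/μ_{i+1}
= (5-0)×3.9/1.7
= 11.4706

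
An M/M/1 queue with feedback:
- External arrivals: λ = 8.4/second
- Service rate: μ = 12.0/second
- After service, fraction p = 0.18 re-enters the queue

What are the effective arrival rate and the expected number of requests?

Effective arrival rate: λ_eff = λ/(1-p) = 8.4/(1-0.18) = 8.4/0.82 = 10.243902
ρ = λ_eff/μ = 10.243902/12.0 = 0.8536585
L = ρ/(1-ρ) = 0.8536585/(1-0.8536585) = 5.8333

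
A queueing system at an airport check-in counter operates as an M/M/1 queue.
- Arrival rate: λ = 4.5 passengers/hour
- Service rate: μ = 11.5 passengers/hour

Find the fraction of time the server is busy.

Server utilization: ρ = λ/μ
ρ = 4.5/11.5 = 0.3913
The server is busy 39.13% of the time.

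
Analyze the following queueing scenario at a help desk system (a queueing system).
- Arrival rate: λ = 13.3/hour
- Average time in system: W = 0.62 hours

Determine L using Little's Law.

Little's Law: L = λW
L = 13.3 × 0.62 = 8.2460 tickets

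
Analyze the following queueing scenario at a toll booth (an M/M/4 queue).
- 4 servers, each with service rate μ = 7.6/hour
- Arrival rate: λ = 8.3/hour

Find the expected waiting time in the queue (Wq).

Traffic intensity: ρ = λ/(cμ) = 8.3/(4×7.6) = 0.2730
Since ρ = 0.2730 < 1, system is stable.
Offered load a = λ/μ = cρ = 8.3/7.6 = 1.0921
P₀ = [ Σₙ₌₀^3 aⁿ/n! + a^4/(4!(1-ρ)) ]⁻¹
Σ = a^0/0! + a^1/1! + a^2/2! + a^3/3! = 1.0000 + 1.0921 + 0.5963 + 0.2171 = 2.9055
a^4/(4!(1-ρ)) = 1.4225/(24 × 0.7270) = 0.08153
P₀ = 1/(2.9055 + 0.08153) = 0.3348
Lq = P₀·a^4·ρ / (4!(1-ρ)²) = 0.3348 × 1.4225 × 0.2730 / (24 × 0.5285) = 0.01025
Wq = Lq/λ = 0.01025/8.3 = 0.001235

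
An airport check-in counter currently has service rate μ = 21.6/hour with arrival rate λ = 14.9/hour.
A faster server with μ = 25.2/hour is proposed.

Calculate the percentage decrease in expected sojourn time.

System 1: ρ₁ = 14.9/21.6 = 0.6898, W₁ = 1/(21.6-14.9) = 0.14925
System 2: ρ₂ = 14.9/25.2 = 0.5913, W₂ = 1/(25.2-14.9) = 0.097087
Improvement: (W₁-W₂)/W₁ = (0.14925-0.097087)/0.14925 = 34.95%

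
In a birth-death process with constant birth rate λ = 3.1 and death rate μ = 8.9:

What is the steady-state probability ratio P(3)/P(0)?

For constant rates: P(n)/P(0) = (λ/μ)^n
P(3)/P(0) = (3.1/8.9)^3 = 0.34831^3 = 0.04226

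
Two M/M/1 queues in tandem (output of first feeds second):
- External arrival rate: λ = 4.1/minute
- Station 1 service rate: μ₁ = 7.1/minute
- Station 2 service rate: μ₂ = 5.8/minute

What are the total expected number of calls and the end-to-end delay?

By Jackson's theorem, each station behaves as independent M/M/1.
Station 1: ρ₁ = 4.1/7.1 = 0.5775, L₁ = ρ₁/(1-ρ₁) = λ/(μ₁-λ) = 4.1/3.00 = 1.36667
Station 2: ρ₂ = 4.1/5.8 = 0.7069, L₂ = ρ₂/(1-ρ₂) = λ/(μ₂-λ) = 4.1/1.70 = 2.41176
Total: L = L₁ + L₂ = 1.36667 + 2.41176 = 3.7784
W = L/λ = 3.7784/4.1 = 0.9216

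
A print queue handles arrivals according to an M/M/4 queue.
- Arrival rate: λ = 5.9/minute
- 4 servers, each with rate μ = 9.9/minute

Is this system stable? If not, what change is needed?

Stability requires ρ = λ/(cμ) < 1
ρ = 5.9/(4 × 9.9) = 5.9/39.60 = 0.1490
Since 0.1490 < 1, the system is STABLE.
The servers are busy 14.90% of the time.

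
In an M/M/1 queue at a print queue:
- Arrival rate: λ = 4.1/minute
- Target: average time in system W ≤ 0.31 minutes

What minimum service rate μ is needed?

For M/M/1: W = 1/(μ-λ)
Need W ≤ 0.31, so 1/(μ-λ) ≤ 0.31
μ - λ ≥ 1/0.31 = 3.2258
μ ≥ 4.1 + 3.2258 = 7.3258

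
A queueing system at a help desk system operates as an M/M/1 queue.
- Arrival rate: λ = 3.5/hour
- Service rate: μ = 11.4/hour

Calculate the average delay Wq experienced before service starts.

First, compute utilization: ρ = λ/μ = 3.5/11.4 = 0.3070
For M/M/1: Wq = λ/(μ(μ-λ))
Wq = 3.5/(11.4 × (11.4-3.5))
Wq = 3.5/(11.4 × 7.90)
Wq = 0.03886 hours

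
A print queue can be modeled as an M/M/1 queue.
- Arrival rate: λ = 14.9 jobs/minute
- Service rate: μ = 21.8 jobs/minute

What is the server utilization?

Server utilization: ρ = λ/μ
ρ = 14.9/21.8 = 0.6835
The server is busy 68.35% of the time.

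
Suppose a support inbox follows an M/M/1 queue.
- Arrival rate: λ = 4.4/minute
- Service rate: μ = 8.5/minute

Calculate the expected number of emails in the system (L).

ρ = λ/μ = 4.4/8.5 = 0.5176
For M/M/1: L = λ/(μ-λ)
L = 4.4/(8.5-4.4) = 4.4/4.10
L = 1.0732 emails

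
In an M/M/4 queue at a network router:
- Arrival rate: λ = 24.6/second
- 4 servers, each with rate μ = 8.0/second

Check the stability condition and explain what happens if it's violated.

Stability requires ρ = λ/(cμ) < 1
ρ = 24.6/(4 × 8.0) = 24.6/32.00 = 0.7688
Since 0.7688 < 1, the system is STABLE.
The servers are busy 76.88% of the time.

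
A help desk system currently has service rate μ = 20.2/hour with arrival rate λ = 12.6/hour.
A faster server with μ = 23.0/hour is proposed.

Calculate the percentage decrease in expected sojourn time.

System 1: ρ₁ = 12.6/20.2 = 0.6238, W₁ = 1/(20.2-12.6) = 0.13158
System 2: ρ₂ = 12.6/23.0 = 0.5478, W₂ = 1/(23.0-12.6) = 0.096154
Improvement: (W₁-W₂)/W₁ = (0.13158-0.096154)/0.13158 = 26.92%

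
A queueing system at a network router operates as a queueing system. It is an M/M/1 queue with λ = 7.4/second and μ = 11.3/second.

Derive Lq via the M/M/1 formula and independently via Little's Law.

Method 1 (direct): Lq = λ²/(μ(μ-λ)) = 54.76/(11.3 × 3.90) = 1.2426

Method 2 (Little's Law):
W = 1/(μ-λ) = 1/3.90 = 0.2564103
Wq = W - 1/μ = 0.2564103 - 0.08849558 = 0.167915
Lq = λWq = 7.4 × 0.167915 = 1.2426 ✔ (matches Method 1)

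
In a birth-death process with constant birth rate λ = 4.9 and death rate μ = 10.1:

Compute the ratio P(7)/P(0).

For constant rates: P(n)/P(0) = (λ/μ)^n
P(7)/P(0) = (4.9/10.1)^7 = 0.48515^7 = 0.006326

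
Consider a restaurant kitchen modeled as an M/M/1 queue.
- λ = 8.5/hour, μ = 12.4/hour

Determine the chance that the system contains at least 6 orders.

ρ = λ/μ = 8.5/12.4 = 0.68548
P(N ≥ n) = ρⁿ
P(N ≥ 6) = 0.68548^6
P(N ≥ 6) = 0.1037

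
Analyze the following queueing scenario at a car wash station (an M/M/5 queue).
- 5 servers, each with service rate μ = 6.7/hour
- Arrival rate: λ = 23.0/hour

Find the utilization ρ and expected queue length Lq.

Traffic intensity: ρ = λ/(cμ) = 23.0/(5×6.7) = 0.6866
Since ρ = 0.6866 < 1, system is stable.
Offered load a = λ/μ = cρ = 23.0/6.7 = 3.4328
P₀ = [ Σₙ₌₀^4 aⁿ/n! + a^5/(5!(1-ρ)) ]⁻¹
Σ = a^0/0! + a^1/1! + a^2/2! + a^3/3! + a^4/4! = 1.0000 + 3.4328 + 5.8922 + 6.7423 + 5.7863 = 22.8536
a^5/(5!(1-ρ)) = 476.7220/(120 × 0.3134328) = 12.6748
P₀ = 1/(22.8536 + 12.6748) = 0.02815
Lq = P₀·a^5·ρ / (5!(1-ρ)²) = 0.028147 × 476.7220 × 0.68657 / (120 × 0.098240) = 0.7815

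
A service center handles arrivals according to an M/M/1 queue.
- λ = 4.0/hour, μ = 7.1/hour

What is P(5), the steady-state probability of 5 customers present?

ρ = λ/μ = 4.0/7.1 = 0.5634
P(n) = (1-ρ)ρⁿ
P(5) = (1-0.5634) × 0.5634^5
P(5) = 0.43660 × 0.056765
P(5) = 0.02478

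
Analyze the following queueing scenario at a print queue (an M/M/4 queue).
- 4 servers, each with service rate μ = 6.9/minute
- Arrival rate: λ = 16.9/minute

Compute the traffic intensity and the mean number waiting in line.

Traffic intensity: ρ = λ/(cμ) = 16.9/(4×6.9) = 0.6123
Since ρ = 0.6123 < 1, system is stable.
Offered load a = λ/μ = cρ = 16.9/6.9 = 2.4493
P₀ = [ Σₙ₌₀^3 aⁿ/n! + a^4/(4!(1-ρ)) ]⁻¹
Σ = a^0/0! + a^1/1! + a^2/2! + a^3/3! = 1.0000 + 2.4493 + 2.9995 + 2.4488 = 8.8976
a^4/(4!(1-ρ)) = 35.9874/(24 × 0.38768) = 3.8678
P₀ = 1/(8.8976 + 3.8678) = 0.07834
Lq = P₀·a^4·ρ / (4!(1-ρ)²) = 0.07834 × 35.9874 × 0.6123 / (24 × 0.1503) = 0.4786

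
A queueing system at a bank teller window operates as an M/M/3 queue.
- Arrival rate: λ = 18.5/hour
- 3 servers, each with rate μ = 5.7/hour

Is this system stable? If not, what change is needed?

Stability requires ρ = λ/(cμ) < 1
ρ = 18.5/(3 × 5.7) = 18.5/17.10 = 1.0819
Since 1.0819 ≥ 1, the system is UNSTABLE.
Need c > λ/μ = 18.5/5.7 = 3.25.
Minimum servers needed: c = 4.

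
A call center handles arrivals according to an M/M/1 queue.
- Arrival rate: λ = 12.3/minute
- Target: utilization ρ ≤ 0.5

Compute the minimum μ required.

ρ = λ/μ, so μ = λ/ρ
μ ≥ 12.3/0.5 = 24.6000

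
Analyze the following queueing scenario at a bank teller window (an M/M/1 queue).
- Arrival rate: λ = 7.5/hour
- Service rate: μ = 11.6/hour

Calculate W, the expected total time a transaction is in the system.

First, compute utilization: ρ = λ/μ = 7.5/11.6 = 0.6466
For M/M/1: W = 1/(μ-λ)
W = 1/(11.6-7.5) = 1/4.10
W = 0.2439 hours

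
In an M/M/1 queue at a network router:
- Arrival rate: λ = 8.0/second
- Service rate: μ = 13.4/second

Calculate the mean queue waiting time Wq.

First, compute utilization: ρ = λ/μ = 8.0/13.4 = 0.5970
For M/M/1: Wq = λ/(μ(μ-λ))
Wq = 8.0/(13.4 × (13.4-8.0))
Wq = 8.0/(13.4 × 5.40)
Wq = 0.1106 seconds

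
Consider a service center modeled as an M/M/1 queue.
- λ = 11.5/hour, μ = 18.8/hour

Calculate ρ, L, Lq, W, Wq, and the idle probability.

Step 1: ρ = λ/μ = 11.5/18.8 = 0.6117
Step 2: L = λ/(μ-λ) = 11.5/7.30 = 1.5753
Step 3: Lq = λ²/(μ(μ-λ)) = 132.25/(18.8×7.30) = 0.9636
Step 4: W = 1/(μ-λ) = 1/7.30 = 0.136986
Step 5: Wq = λ/(μ(μ-λ)) = 11.5/(18.8×7.30) = 0.08379
Step 6: P(0) = 1-ρ = 0.3883
Verify: L = λW = 11.5×0.136986 = 1.5753 ✔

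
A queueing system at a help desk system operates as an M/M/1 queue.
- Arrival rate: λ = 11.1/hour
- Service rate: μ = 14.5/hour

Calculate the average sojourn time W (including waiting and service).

First, compute utilization: ρ = λ/μ = 11.1/14.5 = 0.7655
For M/M/1: W = 1/(μ-λ)
W = 1/(14.5-11.1) = 1/3.40
W = 0.2941 hours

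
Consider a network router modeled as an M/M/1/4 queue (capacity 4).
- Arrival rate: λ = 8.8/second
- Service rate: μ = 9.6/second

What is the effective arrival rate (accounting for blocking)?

ρ = λ/μ = 8.8/9.6 = 0.916667
P₀ = (1-ρ)/(1-ρ^(K+1)) = (1-0.916667)/(1-0.916667^5) = 0.08333/0.3528 = 0.2362
P_K = P₀×ρ^K = 0.2362 × 0.916667^4 = 0.2362 × 0.7061 = 0.1668
λ_eff = λ(1-P_K) = 8.8 × (1 - 0.1668) = 8.8 × 0.8332 = 7.3322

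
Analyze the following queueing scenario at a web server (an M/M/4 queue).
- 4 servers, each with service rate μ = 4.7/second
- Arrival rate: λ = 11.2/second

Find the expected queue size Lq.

Traffic intensity: ρ = λ/(cμ) = 11.2/(4×4.7) = 0.5957
Since ρ = 0.5957 < 1, system is stable.
Offered load a = λ/μ = cρ = 11.2/4.7 = 2.3830
P₀ = [ Σₙ₌₀^3 aⁿ/n! + a^4/(4!(1-ρ)) ]⁻¹
Σ = a^0/0! + a^1/1! + a^2/2! + a^3/3! = 1.0000 + 2.3830 + 2.8393 + 2.2553 = 8.4776
a^4/(4!(1-ρ)) = 32.2464/(24 × 0.40426) = 3.3236
P₀ = 1/(8.4776 + 3.3236) = 0.08474
Lq = P₀·a^4·ρ / (4!(1-ρ)²) = 0.084737 × 32.2464 × 0.59574 / (24 × 0.16342) = 0.4150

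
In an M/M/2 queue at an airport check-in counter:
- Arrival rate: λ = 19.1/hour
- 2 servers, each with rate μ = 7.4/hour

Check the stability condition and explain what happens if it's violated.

Stability requires ρ = λ/(cμ) < 1
ρ = 19.1/(2 × 7.4) = 19.1/14.80 = 1.2905
Since 1.2905 ≥ 1, the system is UNSTABLE.
Need c > λ/μ = 19.1/7.4 = 2.58.
Minimum servers needed: c = 3.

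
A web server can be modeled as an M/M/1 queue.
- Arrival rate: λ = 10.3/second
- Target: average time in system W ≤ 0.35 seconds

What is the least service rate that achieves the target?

For M/M/1: W = 1/(μ-λ)
Need W ≤ 0.35, so 1/(μ-λ) ≤ 0.35
μ - λ ≥ 1/0.35 = 2.8571
μ ≥ 10.3 + 2.8571 = 13.1571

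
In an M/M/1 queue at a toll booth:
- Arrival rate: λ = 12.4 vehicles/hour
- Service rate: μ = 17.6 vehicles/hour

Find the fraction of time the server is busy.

Server utilization: ρ = λ/μ
ρ = 12.4/17.6 = 0.7045
The server is busy 70.45% of the time.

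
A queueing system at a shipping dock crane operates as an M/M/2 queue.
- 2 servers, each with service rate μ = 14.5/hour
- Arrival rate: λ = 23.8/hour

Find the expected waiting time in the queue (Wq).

Traffic intensity: ρ = λ/(cμ) = 23.8/(2×14.5) = 0.8207
Since ρ = 0.8207 < 1, system is stable.
Offered load a = λ/μ = cρ = 23.8/14.5 = 1.6414
P₀ = [ Σₙ₌₀^1 aⁿ/n! + a^2/(2!(1-ρ)) ]⁻¹
Σ = a^0/0! + a^1/1! = 1.0000 + 1.6414 = 2.6414
a^2/(2!(1-ρ)) = 2.69413/(2 × 0.179310) = 7.5125
P₀ = 1/(2.6414 + 7.5125) = 0.09848
Lq = P₀·a^2·ρ / (2!(1-ρ)²) = 0.098485 × 2.6941 × 0.82069 / (2 × 0.032152) = 3.3863
Wq = Lq/λ = 3.3863/23.8 = 0.1423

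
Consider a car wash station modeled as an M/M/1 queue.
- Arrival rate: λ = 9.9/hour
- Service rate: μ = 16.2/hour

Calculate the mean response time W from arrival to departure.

First, compute utilization: ρ = λ/μ = 9.9/16.2 = 0.6111
For M/M/1: W = 1/(μ-λ)
W = 1/(16.2-9.9) = 1/6.30
W = 0.1587 hours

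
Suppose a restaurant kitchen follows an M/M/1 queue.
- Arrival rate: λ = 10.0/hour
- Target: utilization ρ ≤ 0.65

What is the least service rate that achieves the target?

ρ = λ/μ, so μ = λ/ρ
μ ≥ 10.0/0.65 = 15.3846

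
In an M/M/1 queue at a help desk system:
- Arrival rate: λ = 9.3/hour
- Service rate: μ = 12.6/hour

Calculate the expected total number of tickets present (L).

ρ = λ/μ = 9.3/12.6 = 0.7381
For M/M/1: L = λ/(μ-λ)
L = 9.3/(12.6-9.3) = 9.3/3.30
L = 2.8182 tickets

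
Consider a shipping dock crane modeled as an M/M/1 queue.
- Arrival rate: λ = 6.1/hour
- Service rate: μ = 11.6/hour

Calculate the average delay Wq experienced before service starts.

First, compute utilization: ρ = λ/μ = 6.1/11.6 = 0.5259
For M/M/1: Wq = λ/(μ(μ-λ))
Wq = 6.1/(11.6 × (11.6-6.1))
Wq = 6.1/(11.6 × 5.50)
Wq = 0.09561 hours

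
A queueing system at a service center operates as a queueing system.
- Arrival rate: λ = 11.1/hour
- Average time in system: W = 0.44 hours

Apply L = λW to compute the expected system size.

Little's Law: L = λW
L = 11.1 × 0.44 = 4.8840 customers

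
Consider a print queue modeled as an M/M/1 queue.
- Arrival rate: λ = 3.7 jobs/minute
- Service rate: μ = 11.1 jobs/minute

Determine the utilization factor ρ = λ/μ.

Server utilization: ρ = λ/μ
ρ = 3.7/11.1 = 0.3333
The server is busy 33.33% of the time.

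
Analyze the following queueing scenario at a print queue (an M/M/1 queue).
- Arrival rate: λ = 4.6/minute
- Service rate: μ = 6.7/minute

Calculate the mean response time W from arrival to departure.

First, compute utilization: ρ = λ/μ = 4.6/6.7 = 0.6866
For M/M/1: W = 1/(μ-λ)
W = 1/(6.7-4.6) = 1/2.10
W = 0.4762 minutes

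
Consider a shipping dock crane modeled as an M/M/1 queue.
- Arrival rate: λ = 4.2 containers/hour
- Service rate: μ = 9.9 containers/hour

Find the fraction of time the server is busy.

Server utilization: ρ = λ/μ
ρ = 4.2/9.9 = 0.4242
The server is busy 42.42% of the time.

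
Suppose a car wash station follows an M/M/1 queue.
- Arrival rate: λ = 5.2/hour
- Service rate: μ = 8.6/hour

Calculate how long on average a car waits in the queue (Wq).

First, compute utilization: ρ = λ/μ = 5.2/8.6 = 0.6047
For M/M/1: Wq = λ/(μ(μ-λ))
Wq = 5.2/(8.6 × (8.6-5.2))
Wq = 5.2/(8.6 × 3.40)
Wq = 0.1778 hours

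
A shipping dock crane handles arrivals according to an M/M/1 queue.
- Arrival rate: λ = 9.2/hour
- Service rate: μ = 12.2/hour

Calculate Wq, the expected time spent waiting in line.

First, compute utilization: ρ = λ/μ = 9.2/12.2 = 0.7541
For M/M/1: Wq = λ/(μ(μ-λ))
Wq = 9.2/(12.2 × (12.2-9.2))
Wq = 9.2/(12.2 × 3.00)
Wq = 0.2514 hours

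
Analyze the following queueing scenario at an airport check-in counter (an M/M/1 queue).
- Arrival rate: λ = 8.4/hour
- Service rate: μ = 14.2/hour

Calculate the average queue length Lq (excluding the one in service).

ρ = λ/μ = 8.4/14.2 = 0.5915
For M/M/1: Lq = λ²/(μ(μ-λ))
Lq = 70.56/(14.2 × 5.80)
Lq = 0.8567 passengers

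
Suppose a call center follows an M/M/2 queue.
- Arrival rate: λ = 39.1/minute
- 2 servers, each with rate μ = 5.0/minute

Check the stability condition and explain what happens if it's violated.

Stability requires ρ = λ/(cμ) < 1
ρ = 39.1/(2 × 5.0) = 39.1/10.00 = 3.9100
Since 3.9100 ≥ 1, the system is UNSTABLE.
Need c > λ/μ = 39.1/5.0 = 7.82.
Minimum servers needed: c = 8.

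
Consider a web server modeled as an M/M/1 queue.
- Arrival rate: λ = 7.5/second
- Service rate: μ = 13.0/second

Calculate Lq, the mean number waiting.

ρ = λ/μ = 7.5/13.0 = 0.5769
For M/M/1: Lq = λ²/(μ(μ-λ))
Lq = 56.25/(13.0 × 5.50)
Lq = 0.7867 requests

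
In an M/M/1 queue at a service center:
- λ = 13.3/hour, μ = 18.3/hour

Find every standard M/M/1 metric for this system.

Step 1: ρ = λ/μ = 13.3/18.3 = 0.7268
Step 2: L = λ/(μ-λ) = 13.3/5.00 = 2.6600
Step 3: Lq = λ²/(μ(μ-λ)) = 176.89/(18.3×5.00) = 1.9332
Step 4: W = 1/(μ-λ) = 1/5.00 = 0.2000
Step 5: Wq = λ/(μ(μ-λ)) = 13.3/(18.3×5.00) = 0.1454
Step 6: P(0) = 1-ρ = 0.2732
Verify: L = λW = 13.3×0.2000 = 2.6600 ✔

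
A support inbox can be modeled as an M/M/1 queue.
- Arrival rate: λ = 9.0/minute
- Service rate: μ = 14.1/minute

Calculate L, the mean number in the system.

ρ = λ/μ = 9.0/14.1 = 0.6383
For M/M/1: L = λ/(μ-λ)
L = 9.0/(14.1-9.0) = 9.0/5.10
L = 1.7647 emails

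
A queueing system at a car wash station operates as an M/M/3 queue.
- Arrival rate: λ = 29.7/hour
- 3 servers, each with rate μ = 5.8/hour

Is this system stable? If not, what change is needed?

Stability requires ρ = λ/(cμ) < 1
ρ = 29.7/(3 × 5.8) = 29.7/17.40 = 1.7069
Since 1.7069 ≥ 1, the system is UNSTABLE.
Need c > λ/μ = 29.7/5.8 = 5.12.
Minimum servers needed: c = 6.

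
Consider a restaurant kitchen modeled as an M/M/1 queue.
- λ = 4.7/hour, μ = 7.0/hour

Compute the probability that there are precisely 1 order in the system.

ρ = λ/μ = 4.7/7.0 = 0.6714
P(n) = (1-ρ)ρⁿ
P(1) = (1-0.6714) × 0.6714^1
P(1) = 0.3286 × 0.6714
P(1) = 0.2206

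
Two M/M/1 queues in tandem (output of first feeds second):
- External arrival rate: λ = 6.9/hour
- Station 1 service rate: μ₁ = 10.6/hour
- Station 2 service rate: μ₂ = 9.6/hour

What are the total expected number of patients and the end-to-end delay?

By Jackson's theorem, each station behaves as independent M/M/1.
Station 1: ρ₁ = 6.9/10.6 = 0.6509, L₁ = ρ₁/(1-ρ₁) = λ/(μ₁-λ) = 6.9/3.70 = 1.86486
Station 2: ρ₂ = 6.9/9.6 = 0.7188, L₂ = ρ₂/(1-ρ₂) = λ/(μ₂-λ) = 6.9/2.70 = 2.55556
Total: L = L₁ + L₂ = 1.86486 + 2.55556 = 4.4204
W = L/λ = 4.4204/6.9 = 0.6406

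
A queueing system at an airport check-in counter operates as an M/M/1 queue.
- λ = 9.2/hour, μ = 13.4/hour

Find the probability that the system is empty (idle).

ρ = λ/μ = 9.2/13.4 = 0.6866
P(0) = 1 - ρ = 1 - 0.6866 = 0.3134
The server is idle 31.34% of the time.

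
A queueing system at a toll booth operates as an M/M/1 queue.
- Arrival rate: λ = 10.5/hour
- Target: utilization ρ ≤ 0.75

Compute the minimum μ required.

ρ = λ/μ, so μ = λ/ρ
μ ≥ 10.5/0.75 = 14.0000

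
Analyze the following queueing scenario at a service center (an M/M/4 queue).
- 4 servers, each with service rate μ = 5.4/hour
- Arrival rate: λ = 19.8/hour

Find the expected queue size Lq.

Traffic intensity: ρ = λ/(cμ) = 19.8/(4×5.4) = 0.9167
Since ρ = 0.9167 < 1, system is stable.
Offered load a = λ/μ = cρ = 19.8/5.4 = 3.6667
P₀ = [ Σₙ₌₀^3 aⁿ/n! + a^4/(4!(1-ρ)) ]⁻¹
Σ = a^0/0! + a^1/1! + a^2/2! + a^3/3! = 1.0000 + 3.6667 + 6.7222 + 8.2160 = 19.6049
a^4/(4!(1-ρ)) = 180.75309/(24 × 0.083333333) = 90.3765
P₀ = 1/(19.6049 + 90.3765) = 0.009092
Lq = P₀·a^4·ρ / (4!(1-ρ)²) = 0.0090924 × 180.7531 × 0.91667 / (24 × 0.0069444) = 9.0392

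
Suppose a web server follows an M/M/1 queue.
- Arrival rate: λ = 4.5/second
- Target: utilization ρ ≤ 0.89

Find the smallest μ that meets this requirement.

ρ = λ/μ, so μ = λ/ρ
μ ≥ 4.5/0.89 = 5.0562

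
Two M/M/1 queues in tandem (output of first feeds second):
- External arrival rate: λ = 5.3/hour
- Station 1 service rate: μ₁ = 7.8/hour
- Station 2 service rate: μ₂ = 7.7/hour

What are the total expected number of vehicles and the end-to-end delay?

By Jackson's theorem, each station behaves as independent M/M/1.
Station 1: ρ₁ = 5.3/7.8 = 0.6795, L₁ = ρ₁/(1-ρ₁) = λ/(μ₁-λ) = 5.3/2.50 = 2.1200
Station 2: ρ₂ = 5.3/7.7 = 0.6883, L₂ = ρ₂/(1-ρ₂) = λ/(μ₂-λ) = 5.3/2.40 = 2.2083
Total: L = L₁ + L₂ = 2.1200 + 2.2083 = 4.3283
W = L/λ = 4.3283/5.3 = 0.8167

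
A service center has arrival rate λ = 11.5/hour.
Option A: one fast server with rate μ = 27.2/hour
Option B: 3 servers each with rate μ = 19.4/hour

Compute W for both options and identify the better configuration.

Option A: single server μ = 27.2 (M/M/1)
  ρ_A = 11.5/27.2 = 0.4228
  W_A = 1/(μ-λ) = 1/(27.2-11.5) = 1/15.70 = 0.06369

Option B: 3 servers μ = 19.4 (M/M/3)
  ρ_B = λ/(cμ) = 11.5/(3×19.4) = 0.1976
  Offered load a = λ/μ = cρ = 11.5/19.4 = 0.5928
  P₀ = [ Σₙ₌₀^2 aⁿ/n! + a^3/(3!(1-ρ)) ]⁻¹
  Σ = a^0/0! + a^1/1! + a^2/2! = 1.0000 + 0.5928 + 0.1757 = 1.7685
  a^3/(3!(1-ρ)) = 0.2083/(6 × 0.8024) = 0.04327
  P₀ = 1/(1.76848 + 0.0432656) = 0.5520
  Lq = P₀·a^3·ρ / (3!(1-ρ)²) = 0.5520 × 0.2083 × 0.1976 / (6 × 0.6439) = 0.005881
  Wq_B = Lq/λ = 0.005881/11.5 = 0.0005114
  W_B = Wq_B + 1/μ = 0.0005114 + 0.05155 = 0.05206

Since W_B = 0.05206 < W_A = 0.06369, Option B (multiple servers) has the shorter time in system.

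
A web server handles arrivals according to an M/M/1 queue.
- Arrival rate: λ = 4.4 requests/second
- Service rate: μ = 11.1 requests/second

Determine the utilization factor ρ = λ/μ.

Server utilization: ρ = λ/μ
ρ = 4.4/11.1 = 0.3964
The server is busy 39.64% of the time.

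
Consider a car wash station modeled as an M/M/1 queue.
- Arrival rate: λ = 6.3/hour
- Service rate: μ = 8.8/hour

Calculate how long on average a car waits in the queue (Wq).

First, compute utilization: ρ = λ/μ = 6.3/8.8 = 0.7159
For M/M/1: Wq = λ/(μ(μ-λ))
Wq = 6.3/(8.8 × (8.8-6.3))
Wq = 6.3/(8.8 × 2.50)
Wq = 0.2864 hours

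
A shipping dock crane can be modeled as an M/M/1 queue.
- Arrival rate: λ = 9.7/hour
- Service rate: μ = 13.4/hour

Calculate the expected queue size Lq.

ρ = λ/μ = 9.7/13.4 = 0.7239
For M/M/1: Lq = λ²/(μ(μ-λ))
Lq = 94.09/(13.4 × 3.70)
Lq = 1.8977 containers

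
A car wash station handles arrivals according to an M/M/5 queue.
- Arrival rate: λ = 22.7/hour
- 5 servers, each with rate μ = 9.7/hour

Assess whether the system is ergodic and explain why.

Stability requires ρ = λ/(cμ) < 1
ρ = 22.7/(5 × 9.7) = 22.7/48.50 = 0.4680
Since 0.4680 < 1, the system is STABLE.
The servers are busy 46.80% of the time.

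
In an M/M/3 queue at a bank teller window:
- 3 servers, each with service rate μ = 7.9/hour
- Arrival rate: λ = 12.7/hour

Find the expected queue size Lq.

Traffic intensity: ρ = λ/(cμ) = 12.7/(3×7.9) = 0.5359
Since ρ = 0.5359 < 1, system is stable.
Offered load a = λ/μ = cρ = 12.7/7.9 = 1.6076
P₀ = [ Σₙ₌₀^2 aⁿ/n! + a^3/(3!(1-ρ)) ]⁻¹
Σ = a^0/0! + a^1/1! + a^2/2! = 1.0000 + 1.6076 + 1.2922 = 3.8998
a^3/(3!(1-ρ)) = 4.1546/(6 × 0.46414) = 1.4919
P₀ = 1/(3.8998 + 1.4919) = 0.1855
Lq = P₀·a^3·ρ / (3!(1-ρ)²) = 0.18547 × 4.1546 × 0.53586 / (6 × 0.21542) = 0.3195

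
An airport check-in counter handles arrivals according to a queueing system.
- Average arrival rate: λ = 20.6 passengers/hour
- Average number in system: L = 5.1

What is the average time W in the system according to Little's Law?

Little's Law: L = λW, so W = L/λ
W = 5.1/20.6 = 0.2476 hours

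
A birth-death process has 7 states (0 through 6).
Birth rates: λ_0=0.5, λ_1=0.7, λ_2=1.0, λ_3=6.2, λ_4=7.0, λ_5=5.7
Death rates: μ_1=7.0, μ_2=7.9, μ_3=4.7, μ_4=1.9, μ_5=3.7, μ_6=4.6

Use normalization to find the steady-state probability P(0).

Ratios P(n)/P(0) = (λ₀···λₙ₋₁)/(μ₁···μₙ):
P(1)/P(0) = (0.5)/(7.0) = 0.07143
P(2)/P(0) = (0.5×0.7)/(7.0×7.9) = 0.006329
P(3)/P(0) = (0.5×0.7×1.0)/(7.0×7.9×4.7) = 0.001347
P(4)/P(0) = (0.5×0.7×1.0×6.2)/(7.0×7.9×4.7×1.9) = 0.004394
P(5)/P(0) = (0.5×0.7×1.0×6.2×7.0)/(7.0×7.9×4.7×1.9×3.7) = 0.008313
P(6)/P(0) = (0.5×0.7×1.0×6.2×7.0×5.7)/(7.0×7.9×4.7×1.9×3.7×4.6) = 0.01030

Normalization: ∑ P(n) = 1
P(0) × (1.0000 + 0.07143 + 0.006329 + 0.001347 + 0.004394 + 0.008313 + 0.01030) = 1
P(0) × 1.102113 = 1
P(0) = 1/1.102113 = 0.9073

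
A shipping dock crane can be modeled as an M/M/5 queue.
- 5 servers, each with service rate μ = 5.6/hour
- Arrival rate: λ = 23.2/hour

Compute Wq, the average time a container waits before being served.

Traffic intensity: ρ = λ/(cμ) = 23.2/(5×5.6) = 0.8286
Since ρ = 0.8286 < 1, system is stable.
Offered load a = λ/μ = cρ = 23.2/5.6 = 4.1429
P₀ = [ Σₙ₌₀^4 aⁿ/n! + a^5/(5!(1-ρ)) ]⁻¹
Σ = a^0/0! + a^1/1! + a^2/2! + a^3/3! + a^4/4! = 1.0000 + 4.1429 + 8.5816 + 11.8508 + 12.2741 = 37.8494
a^5/(5!(1-ρ)) = 1220.3932/(120 × 0.1714286) = 59.3247
P₀ = 1/(37.8494 + 59.3247) = 0.01029
Lq = P₀·a^5·ρ / (5!(1-ρ)²) = 0.0102908 × 1220.3932 × 0.828571 / (120 × 0.0293878) = 2.9507
Wq = Lq/λ = 2.9507/23.2 = 0.1272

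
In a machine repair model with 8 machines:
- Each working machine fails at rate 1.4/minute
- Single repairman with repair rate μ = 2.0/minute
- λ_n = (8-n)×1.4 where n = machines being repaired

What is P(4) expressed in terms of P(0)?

P(4)/P(0) = ∏_{i=0}^{4-1} λ_i/μ_{i+1}
= (8-0)×1.4/2.0 × (8-1)×1.4/2.0 × (8-2)×1.4/2.0 × (8-3)×1.4/2.0
= 403.3680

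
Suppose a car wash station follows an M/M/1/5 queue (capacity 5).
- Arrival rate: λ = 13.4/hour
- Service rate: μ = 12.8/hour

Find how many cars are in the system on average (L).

ρ = λ/μ = 13.4/12.8 = 1.046875
P₀ = (1-ρ)/(1-ρ^(K+1)) = (1-1.046875)/(1-1.046875^6) = -0.04688/-0.3163 = 0.1482
P_K = P₀×ρ^K = 0.1482 × 1.046875^5 = 0.1482 × 1.2574 = 0.1863
L = ρ[1 - (K+1)ρ^K + Kρ^(K+1)] / [(1-ρ)(1-ρ^(K+1))]
L = 1.046875 × (1 - 6×1.2574020 + 5×1.3163427) / ((1 - 1.046875) × (1 - 1.3163427)) = 2.6334 cars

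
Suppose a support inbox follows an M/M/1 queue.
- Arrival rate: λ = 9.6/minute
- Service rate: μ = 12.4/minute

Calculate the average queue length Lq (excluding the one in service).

ρ = λ/μ = 9.6/12.4 = 0.7742
For M/M/1: Lq = λ²/(μ(μ-λ))
Lq = 92.16/(12.4 × 2.80)
Lq = 2.6544 emails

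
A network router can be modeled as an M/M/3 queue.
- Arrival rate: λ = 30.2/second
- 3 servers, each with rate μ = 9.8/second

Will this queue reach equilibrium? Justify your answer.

Stability requires ρ = λ/(cμ) < 1
ρ = 30.2/(3 × 9.8) = 30.2/29.40 = 1.0272
Since 1.0272 ≥ 1, the system is UNSTABLE.
Need c > λ/μ = 30.2/9.8 = 3.08.
Minimum servers needed: c = 4.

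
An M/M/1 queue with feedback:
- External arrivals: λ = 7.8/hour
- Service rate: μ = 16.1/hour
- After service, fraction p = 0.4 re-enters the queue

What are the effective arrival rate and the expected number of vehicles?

Effective arrival rate: λ_eff = λ/(1-p) = 7.8/(1-0.4) = 7.8/0.60 = 13.0000
ρ = λ_eff/μ = 13.0000/16.1 = 0.80745
L = ρ/(1-ρ) = 0.80745/(1-0.80745) = 4.1935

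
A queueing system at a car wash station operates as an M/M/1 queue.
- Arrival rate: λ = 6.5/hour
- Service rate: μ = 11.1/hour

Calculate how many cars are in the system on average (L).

ρ = λ/μ = 6.5/11.1 = 0.5856
For M/M/1: L = λ/(μ-λ)
L = 6.5/(11.1-6.5) = 6.5/4.60
L = 1.4130 cars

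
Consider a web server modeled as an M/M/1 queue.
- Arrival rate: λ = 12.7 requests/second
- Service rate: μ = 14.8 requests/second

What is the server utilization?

Server utilization: ρ = λ/μ
ρ = 12.7/14.8 = 0.8581
The server is busy 85.81% of the time.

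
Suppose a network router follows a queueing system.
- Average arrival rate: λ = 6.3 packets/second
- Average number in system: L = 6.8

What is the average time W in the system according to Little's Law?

Little's Law: L = λW, so W = L/λ
W = 6.8/6.3 = 1.0794 seconds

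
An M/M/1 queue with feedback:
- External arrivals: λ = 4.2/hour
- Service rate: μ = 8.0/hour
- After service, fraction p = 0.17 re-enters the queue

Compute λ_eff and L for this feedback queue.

Effective arrival rate: λ_eff = λ/(1-p) = 4.2/(1-0.17) = 4.2/0.83 = 5.0602
ρ = λ_eff/μ = 5.0602/8.0 = 0.63253
L = ρ/(1-ρ) = 0.63253/(1-0.63253) = 1.7213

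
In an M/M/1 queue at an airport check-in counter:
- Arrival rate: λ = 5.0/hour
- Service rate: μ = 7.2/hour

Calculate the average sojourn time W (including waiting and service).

First, compute utilization: ρ = λ/μ = 5.0/7.2 = 0.6944
For M/M/1: W = 1/(μ-λ)
W = 1/(7.2-5.0) = 1/2.20
W = 0.4545 hours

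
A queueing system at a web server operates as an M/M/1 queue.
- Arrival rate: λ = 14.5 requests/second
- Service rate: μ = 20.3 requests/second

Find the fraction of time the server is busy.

Server utilization: ρ = λ/μ
ρ = 14.5/20.3 = 0.7143
The server is busy 71.43% of the time.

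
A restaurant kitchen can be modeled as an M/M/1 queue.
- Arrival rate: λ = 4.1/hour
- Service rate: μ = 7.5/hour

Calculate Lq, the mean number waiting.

ρ = λ/μ = 4.1/7.5 = 0.5467
For M/M/1: Lq = λ²/(μ(μ-λ))
Lq = 16.81/(7.5 × 3.40)
Lq = 0.6592 orders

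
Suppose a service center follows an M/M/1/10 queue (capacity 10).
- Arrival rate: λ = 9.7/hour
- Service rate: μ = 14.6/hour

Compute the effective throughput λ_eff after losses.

ρ = λ/μ = 9.7/14.6 = 0.664384
P₀ = (1-ρ)/(1-ρ^(K+1)) = (1-0.664384)/(1-0.664384^11) = 0.3356/0.9889 = 0.3394
P_K = P₀×ρ^K = 0.33939 × 0.664384^10 = 0.33939 × 0.016757 = 0.005687
λ_eff = λ(1-P_K) = 9.7 × (1 - 0.005687) = 9.7 × 0.99431 = 9.6448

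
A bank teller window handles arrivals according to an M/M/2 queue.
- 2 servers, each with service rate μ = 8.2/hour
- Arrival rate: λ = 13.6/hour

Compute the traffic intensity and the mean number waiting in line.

Traffic intensity: ρ = λ/(cμ) = 13.6/(2×8.2) = 0.8293
Since ρ = 0.8293 < 1, system is stable.
Offered load a = λ/μ = cρ = 13.6/8.2 = 1.6585
P₀ = [ Σₙ₌₀^1 aⁿ/n! + a^2/(2!(1-ρ)) ]⁻¹
Σ = a^0/0! + a^1/1! = 1.0000 + 1.6585 = 2.6585
a^2/(2!(1-ρ)) = 2.7507/(2 × 0.17073) = 8.0557
P₀ = 1/(2.6585 + 8.0557) = 0.09333
Lq = P₀·a^2·ρ / (2!(1-ρ)²) = 0.093333 × 2.7507 × 0.82927 / (2 × 0.029149) = 3.6519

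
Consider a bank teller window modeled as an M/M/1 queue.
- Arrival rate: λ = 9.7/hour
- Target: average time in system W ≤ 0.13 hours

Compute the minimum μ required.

For M/M/1: W = 1/(μ-λ)
Need W ≤ 0.13, so 1/(μ-λ) ≤ 0.13
μ - λ ≥ 1/0.13 = 7.6923
μ ≥ 9.7 + 7.6923 = 17.3923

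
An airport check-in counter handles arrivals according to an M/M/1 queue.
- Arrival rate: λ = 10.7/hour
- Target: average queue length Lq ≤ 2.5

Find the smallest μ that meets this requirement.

For M/M/1: Lq = λ²/(μ(μ-λ))
Need Lq ≤ 2.5, i.e. μ(μ-λ) ≥ λ²/2.5
μ² - 10.7μ - 114.49/2.5 ≥ 0  →  μ² - 10.7μ - 45.7960 ≥ 0
Quadratic formula (positive root): μ = [λ + √(λ² + 4×45.7960)]/2
Discriminant: 114.49 + 4×45.7960 = 297.6740, √297.6740 = 17.2532
μ ≥ (10.7 + 17.2532)/2 = 13.9766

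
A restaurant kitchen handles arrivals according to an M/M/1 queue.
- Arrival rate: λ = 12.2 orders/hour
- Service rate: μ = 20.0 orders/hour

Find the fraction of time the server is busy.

Server utilization: ρ = λ/μ
ρ = 12.2/20.0 = 0.6100
The server is busy 61.00% of the time.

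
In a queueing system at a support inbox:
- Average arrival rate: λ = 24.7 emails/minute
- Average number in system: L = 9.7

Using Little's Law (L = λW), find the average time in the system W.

Little's Law: L = λW, so W = L/λ
W = 9.7/24.7 = 0.3927 minutes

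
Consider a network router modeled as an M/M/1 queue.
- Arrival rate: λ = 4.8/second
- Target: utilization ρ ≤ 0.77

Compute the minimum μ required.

ρ = λ/μ, so μ = λ/ρ
μ ≥ 4.8/0.77 = 6.2338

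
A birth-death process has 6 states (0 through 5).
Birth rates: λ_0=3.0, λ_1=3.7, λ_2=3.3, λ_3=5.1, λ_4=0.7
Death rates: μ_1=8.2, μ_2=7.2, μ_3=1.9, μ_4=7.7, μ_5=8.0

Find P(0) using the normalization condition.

Ratios P(n)/P(0) = (λ₀···λₙ₋₁)/(μ₁···μₙ):
P(1)/P(0) = (3.0)/(8.2) = 0.3659
P(2)/P(0) = (3.0×3.7)/(8.2×7.2) = 0.1880
P(3)/P(0) = (3.0×3.7×3.3)/(8.2×7.2×1.9) = 0.3265
P(4)/P(0) = (3.0×3.7×3.3×5.1)/(8.2×7.2×1.9×7.7) = 0.2163
P(5)/P(0) = (3.0×3.7×3.3×5.1×0.7)/(8.2×7.2×1.9×7.7×8.0) = 0.01892

Normalization: ∑ P(n) = 1
P(0) × (1.0000 + 0.3659 + 0.1880 + 0.3265 + 0.2163 + 0.01892) = 1
P(0) × 2.1156 = 1
P(0) = 1/2.1156 = 0.4727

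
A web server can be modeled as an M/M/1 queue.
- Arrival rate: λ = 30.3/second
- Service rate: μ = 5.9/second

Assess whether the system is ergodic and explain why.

Stability requires ρ = λ/(cμ) < 1
ρ = 30.3/(1 × 5.9) = 30.3/5.90 = 5.1356
Since 5.1356 ≥ 1, the system is UNSTABLE.
Queue grows without bound. Need μ > λ = 30.3.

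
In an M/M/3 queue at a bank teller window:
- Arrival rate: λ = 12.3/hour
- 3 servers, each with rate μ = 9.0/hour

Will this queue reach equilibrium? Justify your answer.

Stability requires ρ = λ/(cμ) < 1
ρ = 12.3/(3 × 9.0) = 12.3/27.00 = 0.4556
Since 0.4556 < 1, the system is STABLE.
The servers are busy 45.56% of the time.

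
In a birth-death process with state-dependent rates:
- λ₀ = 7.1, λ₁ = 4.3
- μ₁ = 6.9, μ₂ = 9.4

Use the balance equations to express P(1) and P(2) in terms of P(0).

Balance equations:
State 0: λ₀P₀ = μ₁P₁ → P₁ = (λ₀/μ₁)P₀ = (7.1/6.9)P₀ = 1.0290P₀
State 1: P₂ = (λ₀λ₁)/(μ₁μ₂)P₀ = (7.1×4.3)/(6.9×9.4)P₀ = 0.4707P₀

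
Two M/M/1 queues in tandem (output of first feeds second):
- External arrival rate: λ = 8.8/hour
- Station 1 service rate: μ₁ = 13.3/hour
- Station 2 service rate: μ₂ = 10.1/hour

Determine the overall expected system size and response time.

By Jackson's theorem, each station behaves as independent M/M/1.
Station 1: ρ₁ = 8.8/13.3 = 0.6617, L₁ = ρ₁/(1-ρ₁) = λ/(μ₁-λ) = 8.8/4.50 = 1.9556
Station 2: ρ₂ = 8.8/10.1 = 0.8713, L₂ = ρ₂/(1-ρ₂) = λ/(μ₂-λ) = 8.8/1.30 = 6.7692
Total: L = L₁ + L₂ = 1.9556 + 6.7692 = 8.7248
W = L/λ = 8.7248/8.8 = 0.9915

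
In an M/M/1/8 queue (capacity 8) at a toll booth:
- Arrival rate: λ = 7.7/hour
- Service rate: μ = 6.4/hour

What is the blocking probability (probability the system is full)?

ρ = λ/μ = 7.7/6.4 = 1.203125
P₀ = (1-ρ)/(1-ρ^(K+1)) = (1-1.203125)/(1-1.203125^9) = -0.20312/-4.2820 = 0.04744
P_K = P₀×ρ^K = 0.04744 × 1.203125^8 = 0.04744 × 4.3902 = 0.2083
Blocking probability = 20.83%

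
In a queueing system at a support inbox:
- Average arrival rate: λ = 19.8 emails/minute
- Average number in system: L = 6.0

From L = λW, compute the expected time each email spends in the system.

Little's Law: L = λW, so W = L/λ
W = 6.0/19.8 = 0.3030 minutes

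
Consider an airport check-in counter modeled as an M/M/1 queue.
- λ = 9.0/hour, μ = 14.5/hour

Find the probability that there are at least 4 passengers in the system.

ρ = λ/μ = 9.0/14.5 = 0.6207
P(N ≥ n) = ρⁿ
P(N ≥ 4) = 0.6207^4
P(N ≥ 4) = 0.1484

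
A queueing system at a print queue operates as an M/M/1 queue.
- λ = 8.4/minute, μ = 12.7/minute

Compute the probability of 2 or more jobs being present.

ρ = λ/μ = 8.4/12.7 = 0.66142
P(N ≥ n) = ρⁿ
P(N ≥ 2) = 0.66142^2
P(N ≥ 2) = 0.4375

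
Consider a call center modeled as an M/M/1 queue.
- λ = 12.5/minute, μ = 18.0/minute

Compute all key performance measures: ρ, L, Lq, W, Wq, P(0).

Step 1: ρ = λ/μ = 12.5/18.0 = 0.6944
Step 2: L = λ/(μ-λ) = 12.5/5.50 = 2.2727
Step 3: Lq = λ²/(μ(μ-λ)) = 156.25/(18.0×5.50) = 1.5783
Step 4: W = 1/(μ-λ) = 1/5.50 = 0.181818
Step 5: Wq = λ/(μ(μ-λ)) = 12.5/(18.0×5.50) = 0.1263
Step 6: P(0) = 1-ρ = 0.3056
Verify: L = λW = 12.5×0.181818 = 2.2727 ✔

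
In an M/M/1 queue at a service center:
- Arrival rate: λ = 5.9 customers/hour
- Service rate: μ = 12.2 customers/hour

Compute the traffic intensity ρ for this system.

Server utilization: ρ = λ/μ
ρ = 5.9/12.2 = 0.4836
The server is busy 48.36% of the time.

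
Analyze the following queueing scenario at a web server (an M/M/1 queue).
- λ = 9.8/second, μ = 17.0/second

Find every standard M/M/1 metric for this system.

Step 1: ρ = λ/μ = 9.8/17.0 = 0.5765
Step 2: L = λ/(μ-λ) = 9.8/7.20 = 1.3611
Step 3: Lq = λ²/(μ(μ-λ)) = 96.04/(17.0×7.20) = 0.7846
Step 4: W = 1/(μ-λ) = 1/7.20 = 0.13889
Step 5: Wq = λ/(μ(μ-λ)) = 9.8/(17.0×7.20) = 0.08007
Step 6: P(0) = 1-ρ = 0.4235
Verify: L = λW = 9.8×0.13889 = 1.3611 ✔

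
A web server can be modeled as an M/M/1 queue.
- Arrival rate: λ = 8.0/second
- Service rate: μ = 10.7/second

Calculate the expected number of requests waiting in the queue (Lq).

ρ = λ/μ = 8.0/10.7 = 0.7477
For M/M/1: Lq = λ²/(μ(μ-λ))
Lq = 64.00/(10.7 × 2.70)
Lq = 2.2153 requests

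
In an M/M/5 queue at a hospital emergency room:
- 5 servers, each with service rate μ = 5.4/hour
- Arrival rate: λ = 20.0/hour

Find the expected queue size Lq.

Traffic intensity: ρ = λ/(cμ) = 20.0/(5×5.4) = 0.7407
Since ρ = 0.7407 < 1, system is stable.
Offered load a = λ/μ = cρ = 20.0/5.4 = 3.7037
P₀ = [ Σₙ₌₀^4 aⁿ/n! + a^5/(5!(1-ρ)) ]⁻¹
Σ = a^0/0! + a^1/1! + a^2/2! + a^3/3! + a^4/4! = 1.00000 + 3.70370 + 6.85871 + 8.46754 + 7.84032 = 27.8703
a^5/(5!(1-ρ)) = 696.9172/(120 × 0.259259) = 22.4009
P₀ = 1/(27.8703 + 22.4009) = 0.01989
Lq = P₀·a^5·ρ / (5!(1-ρ)²) = 0.019892 × 696.9172 × 0.74074 / (120 × 0.067215) = 1.2731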